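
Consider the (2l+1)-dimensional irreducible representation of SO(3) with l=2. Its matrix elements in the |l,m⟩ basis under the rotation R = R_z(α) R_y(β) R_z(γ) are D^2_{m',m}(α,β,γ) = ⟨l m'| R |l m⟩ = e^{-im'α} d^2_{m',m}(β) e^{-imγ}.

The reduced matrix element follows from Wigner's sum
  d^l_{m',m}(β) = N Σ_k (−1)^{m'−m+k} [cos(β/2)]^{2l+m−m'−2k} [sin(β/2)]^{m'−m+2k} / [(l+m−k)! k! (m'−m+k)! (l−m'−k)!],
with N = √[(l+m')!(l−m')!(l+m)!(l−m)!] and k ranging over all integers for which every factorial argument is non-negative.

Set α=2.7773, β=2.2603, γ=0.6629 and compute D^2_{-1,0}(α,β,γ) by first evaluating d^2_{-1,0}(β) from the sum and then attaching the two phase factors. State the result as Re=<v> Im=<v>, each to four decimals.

Re=0.5617 Im=-0.2142

D^2_{-1,0}(2.7773,2.2603,0.6629) = e^{-i·-1·2.7773}·d^2_{-1,0}(2.2603)·e^{-i·0·0.6629}. Compute d first:
With c≡cos(β/2)=0.426524 and s≡sin(β/2)=0.904476, N=[1·6·2·2]^{1/2}=4.898979
The bounds max(0,m−m')=1 and min(l+m,l−m')=2 give 2 terms
  k=1: (−1)^0·4.8990/(2)·0.4265^3·0.9045^1 = +0.171911
  k=2: (−1)^1·4.8990/(2)·0.4265^1·0.9045^3 = -0.773055
d^2_{-1,0}(2.2603) = +0.171911 -0.773055 = -0.601144
Phases: e^{-i·(-1)·2.7773}=-0.934376+0.356288i, e^{-i·(0)·0.6629}=+1.000000+0.000000i ⇒ D=+0.561695-0.214181i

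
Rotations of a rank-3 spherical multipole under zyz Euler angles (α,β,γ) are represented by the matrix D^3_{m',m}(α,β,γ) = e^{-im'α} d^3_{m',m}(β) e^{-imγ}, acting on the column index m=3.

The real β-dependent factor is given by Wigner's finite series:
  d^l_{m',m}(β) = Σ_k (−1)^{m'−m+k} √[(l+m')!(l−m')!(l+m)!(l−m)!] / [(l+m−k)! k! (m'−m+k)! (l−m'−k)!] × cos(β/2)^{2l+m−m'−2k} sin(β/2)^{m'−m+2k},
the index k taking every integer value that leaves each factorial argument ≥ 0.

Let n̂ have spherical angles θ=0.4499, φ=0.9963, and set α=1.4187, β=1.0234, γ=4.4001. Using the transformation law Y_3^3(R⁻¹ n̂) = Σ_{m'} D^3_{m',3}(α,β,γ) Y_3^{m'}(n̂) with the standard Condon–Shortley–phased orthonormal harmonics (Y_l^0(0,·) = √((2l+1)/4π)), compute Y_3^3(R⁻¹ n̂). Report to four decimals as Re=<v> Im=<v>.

Re=0.0822 Im=0.0243

Need the full column D^3_{m',3} for m'=−3..3 at α=1.4187, β=1.0234, γ=4.4001.
cos(β/2)=0.871913, sin(β/2)=0.489660
d^3_{-3,3}: single k=6 term ⇒ +0.013784;  D = -0.012222-0.006372i
d^3_{-2,3}: single k=5 term ⇒ +0.060121;  D = -0.035549+0.048484i
d^3_{-1,3}: single k=4 term ⇒ +0.169267;  D = +0.119765+0.119614i
d^3_{0,3}: single k=3 term ⇒ +0.348032;  D = +0.280412-0.206145i
d^3_{1,3}: single k=2 term ⇒ +0.536696;  D = -0.248707-0.475592i
d^3_{2,3}: single k=1 term ⇒ +0.604418;  D = -0.571856+0.195707i
d^3_{3,3}: single k=0 term ⇒ +0.439380;  D = +0.077642+0.432465i
Y_3^{m'}(θ=0.4499,φ=0.9963) and Σ D·Y over m':
  (-0.0122-0.0064i)·(-0.0339-0.0052i)  (-0.0355+0.0485i)·(-0.0713-0.1588i)  (+0.1198+0.1196i)·(+0.2333-0.3604i)  (+0.2804-0.2061i)·(+0.3543+0.0000i)  (-0.2487-0.4756i)·(-0.2333-0.3604i)  (-0.5719+0.1957i)·(-0.0713+0.1588i)  (+0.0776+0.4325i)·(+0.0339-0.0052i)
Y_3^3(R⁻¹ n̂) = +0.082206+0.024253i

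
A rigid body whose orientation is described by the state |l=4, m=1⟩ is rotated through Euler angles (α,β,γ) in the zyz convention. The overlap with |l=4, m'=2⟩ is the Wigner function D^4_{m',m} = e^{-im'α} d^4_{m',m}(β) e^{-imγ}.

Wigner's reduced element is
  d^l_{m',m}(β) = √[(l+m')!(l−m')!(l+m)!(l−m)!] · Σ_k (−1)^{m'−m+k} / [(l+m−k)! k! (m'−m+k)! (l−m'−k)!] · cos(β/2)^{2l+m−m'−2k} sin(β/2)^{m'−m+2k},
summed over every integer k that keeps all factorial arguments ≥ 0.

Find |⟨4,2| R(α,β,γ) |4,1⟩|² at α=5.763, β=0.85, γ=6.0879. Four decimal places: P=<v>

P=0.0111

Split into d^4_{2,1}(β=0.85) × two z-phases.
Half-angle: c=0.911039, s=0.412321. N=√(720·2·120·6)=1018.233765
Admissible k: 0..2 (factorial args all ≥0)
  k=0: (−1)^1·1018.2338/(240)·0.9110^7·0.4123^1 = -0.911233
  k=1: (−1)^2·1018.2338/(48)·0.9110^5·0.4123^3 = +0.933246
  k=2: (−1)^3·1018.2338/(72)·0.9110^3·0.4123^5 = -0.127439
d^4_{2,1}(0.85) = -0.911233 +0.933246 -0.127439 = -0.105426
|D^4_{2,1}|² = |d^4_{2,1}(β)|² = (-0.105426)² = 0.011115 (the z-rotation phases have unit modulus)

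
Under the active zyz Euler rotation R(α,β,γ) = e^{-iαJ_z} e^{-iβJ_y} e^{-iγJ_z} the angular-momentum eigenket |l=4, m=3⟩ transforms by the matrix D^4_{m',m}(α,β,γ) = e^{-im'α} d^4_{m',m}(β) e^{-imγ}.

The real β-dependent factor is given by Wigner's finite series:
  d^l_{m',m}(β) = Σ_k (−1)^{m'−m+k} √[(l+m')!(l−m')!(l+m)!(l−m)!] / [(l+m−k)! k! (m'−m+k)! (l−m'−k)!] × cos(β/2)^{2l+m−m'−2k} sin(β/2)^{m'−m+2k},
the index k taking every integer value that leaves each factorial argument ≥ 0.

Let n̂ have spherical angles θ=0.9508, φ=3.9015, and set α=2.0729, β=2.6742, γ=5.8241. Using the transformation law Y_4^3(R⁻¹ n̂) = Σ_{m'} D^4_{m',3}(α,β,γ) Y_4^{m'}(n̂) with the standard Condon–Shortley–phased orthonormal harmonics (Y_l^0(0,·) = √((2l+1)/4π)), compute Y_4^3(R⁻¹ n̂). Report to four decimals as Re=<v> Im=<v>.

Re=0.3770 Im=0.0368

Need the full column D^4_{m',3} for m'=−4..4 at α=2.0729, β=2.6742, γ=5.8241.
cos(β/2)=0.231575, sin(β/2)=0.972817
d^4_{-4,3}: single k=7 term ⇒ +0.540076;  D = -0.524068-0.130516i
d^4_{-3,3}: k∈[6..7] ⇒ +0.318177 -0.802139 = -0.483962;  D = -0.123494-0.467941i
d^4_{-2,3}: k∈[5..6] ⇒ +0.121455 -0.714453 = -0.592998;  D = -0.429774+0.408585i
d^4_{-1,3}: k∈[4..5] ⇒ +0.034073 -0.360778 = -0.326705;  D = +0.311275+0.099217i
d^4_{0,3}: k∈[3..4] ⇒ +0.007255 -0.128025 = -0.120770;  D = -0.023228-0.118515i
d^4_{1,3}: k∈[2..3] ⇒ +0.001158 -0.034073 = -0.032915;  D = -0.025267+0.021094i
d^4_{2,3}: k∈[1..2] ⇒ +0.000130 -0.006882 = -0.006752;  D = +0.006288+0.002461i
d^4_{3,3}: k∈[0..1] ⇒ +0.000008 -0.001022 = -0.001013;  D = -0.000130-0.001005i
d^4_{4,3}: single k=0 term ⇒ -0.000098;  D = -0.000079+0.000058i
Y_4^{m'}(θ=0.9508,φ=3.9015) and Σ D·Y over m':
  (-0.5241-0.1305i)·(-0.1932-0.0198i)  (-0.1235-0.4679i)·(+0.2553+0.2976i)  (-0.4298+0.4086i)·(+0.0154-0.3017i)  (+0.3113+0.0992i)·(+0.1033-0.0981i)  (-0.0232-0.1185i)·(-0.3321+0.0000i)  (-0.0253+0.0211i)·(-0.1033-0.0981i)  (+0.0063+0.0025i)·(+0.0154+0.3017i)  (-0.0001-0.0010i)·(-0.2553+0.2976i)  (-0.0001+0.0001i)·(-0.1932+0.0198i)
Y_4^3(R⁻¹ n̂) = +0.377016+0.036807i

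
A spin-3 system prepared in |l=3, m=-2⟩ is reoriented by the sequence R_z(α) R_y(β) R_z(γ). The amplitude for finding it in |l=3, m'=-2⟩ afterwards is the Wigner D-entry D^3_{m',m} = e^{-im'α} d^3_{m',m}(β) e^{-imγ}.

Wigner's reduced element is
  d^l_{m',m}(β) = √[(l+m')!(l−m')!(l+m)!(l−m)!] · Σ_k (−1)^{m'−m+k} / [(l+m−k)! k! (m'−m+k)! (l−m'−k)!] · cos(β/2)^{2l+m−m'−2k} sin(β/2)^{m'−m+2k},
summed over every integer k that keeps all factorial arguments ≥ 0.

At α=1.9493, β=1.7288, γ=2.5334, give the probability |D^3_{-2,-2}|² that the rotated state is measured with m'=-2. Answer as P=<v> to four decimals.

D^3_{-2,-2}(1.9493,1.7288,2.5334) = e^{-i·-2·1.9493}·d^3_{-2,-2}(1.7288)·e^{-i·-2·2.5334}. Compute d first:
c=cos(1.7288/2)=0.649097, s=sin(1.7288/2)=0.760706; N=√[1·120·1·120]=120.000000
Admissible k: 0..1 (factorial args all ≥0)
  k=0: (−1)^0·120.0000/(120)·0.6491^6·0.7607^0 = +0.074792
  k=1: (−1)^1·120.0000/(24)·0.6491^4·0.7607^2 = -0.513619
d^3_{-2,-2}(1.7288) = +0.074792 -0.513619 = -0.438827
|D^3_{-2,-2}|² = |d^3_{-2,-2}(β)|² = (-0.438827)² = 0.192569 (the z-rotation phases have unit modulus)

P=0.1926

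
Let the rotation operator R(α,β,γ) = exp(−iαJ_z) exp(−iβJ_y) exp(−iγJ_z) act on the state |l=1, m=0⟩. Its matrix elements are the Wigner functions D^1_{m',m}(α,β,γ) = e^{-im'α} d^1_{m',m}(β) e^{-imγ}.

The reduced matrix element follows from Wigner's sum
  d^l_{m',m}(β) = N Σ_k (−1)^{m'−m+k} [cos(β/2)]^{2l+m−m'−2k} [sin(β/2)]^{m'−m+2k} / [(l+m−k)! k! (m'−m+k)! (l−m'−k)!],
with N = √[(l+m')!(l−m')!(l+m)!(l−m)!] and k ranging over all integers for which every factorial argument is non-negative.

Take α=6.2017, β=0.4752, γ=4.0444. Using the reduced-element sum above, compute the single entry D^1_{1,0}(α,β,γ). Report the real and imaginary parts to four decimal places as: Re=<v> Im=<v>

Re=-0.3224 Im=-0.0263

D^1_{1,0}(6.2017,0.4752,4.0444) = e^{-i·1·6.2017}·d^1_{1,0}(0.4752)·e^{-i·0·4.0444}. Compute d first:
c=cos(0.4752/2)=0.971906, s=sin(0.4752/2)=0.235371; N=√[2·1·1·1]=1.414214
Admissible k: 0..0 (factorial args all ≥0)
  k=0: (−1)^1·1.4142/(1)·0.9719^1·0.2354^1 = -0.323513
d^1_{1,0}(0.4752) = -0.323513
Phases: e^{-i·(1)·6.2017}=+0.996682+0.081395i, e^{-i·(0)·4.0444}=+1.000000+0.000000i ⇒ D=-0.322439-0.026332i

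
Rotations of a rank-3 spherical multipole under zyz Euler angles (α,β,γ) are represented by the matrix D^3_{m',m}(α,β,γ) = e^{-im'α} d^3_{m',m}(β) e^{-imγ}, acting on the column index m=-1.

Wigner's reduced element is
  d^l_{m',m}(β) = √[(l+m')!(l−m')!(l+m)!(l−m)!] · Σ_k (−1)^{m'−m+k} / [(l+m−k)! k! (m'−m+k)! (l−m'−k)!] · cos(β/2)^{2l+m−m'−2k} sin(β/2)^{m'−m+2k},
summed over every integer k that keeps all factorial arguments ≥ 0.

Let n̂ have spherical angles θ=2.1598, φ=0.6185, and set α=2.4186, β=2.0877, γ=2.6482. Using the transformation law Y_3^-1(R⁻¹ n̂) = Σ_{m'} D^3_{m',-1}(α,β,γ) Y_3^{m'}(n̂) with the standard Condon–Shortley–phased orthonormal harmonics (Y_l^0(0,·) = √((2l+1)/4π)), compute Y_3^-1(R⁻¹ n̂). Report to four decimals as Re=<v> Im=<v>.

Need the full column D^3_{m',-1} for m'=−3..3 at α=2.4186, β=2.0877, γ=2.6482.
cos(β/2)=0.502896, sin(β/2)=0.864347
d^3_{-3,-1}: single k=2 term ⇒ +0.185070;  D = -0.164222-0.085334i
d^3_{-2,-1}: k∈[1..2] ⇒ +0.087918 -0.519433 = -0.431514;  D = -0.155471-0.402533i
d^3_{-1,-1}: k∈[0..2] ⇒ +0.016176 -0.382278 +0.846955 = +0.480852;  D = +0.166874-0.450968i
d^3_{0,-1}: k∈[0..2] ⇒ -0.096310 +0.853515 -0.840445 = -0.083240;  D = +0.073312-0.039424i
d^3_{1,-1}: k∈[0..2] ⇒ +0.286709 -1.129273 +0.416992 = -0.425572;  D = -0.414404-0.096855i
d^3_{2,-1}: k∈[0..1] ⇒ -0.519433 +0.767217 = +0.247785;  D = -0.143609-0.201925i
d^3_{3,-1}: single k=0 term ⇒ +0.546707;  D = -0.057184+0.543708i
Y_3^{m'}(θ=2.1598,φ=0.6185) and Σ D·Y over m':
  (-0.1642-0.0853i)·(-0.0674-0.2302i)  (-0.1555-0.4025i)·(-0.1286+0.3709i)  (+0.1669-0.4510i)·(+0.1189-0.0846i)  (+0.0733-0.0394i)·(+0.3020+0.0000i)  (-0.4144-0.0969i)·(-0.1189-0.0846i)  (-0.1436-0.2019i)·(-0.1286-0.3709i)  (-0.0572+0.5437i)·(+0.0674-0.2302i)
Y_3^-1(R⁻¹ n̂) = +0.270494+0.133615i

Re=0.2705 Im=0.1336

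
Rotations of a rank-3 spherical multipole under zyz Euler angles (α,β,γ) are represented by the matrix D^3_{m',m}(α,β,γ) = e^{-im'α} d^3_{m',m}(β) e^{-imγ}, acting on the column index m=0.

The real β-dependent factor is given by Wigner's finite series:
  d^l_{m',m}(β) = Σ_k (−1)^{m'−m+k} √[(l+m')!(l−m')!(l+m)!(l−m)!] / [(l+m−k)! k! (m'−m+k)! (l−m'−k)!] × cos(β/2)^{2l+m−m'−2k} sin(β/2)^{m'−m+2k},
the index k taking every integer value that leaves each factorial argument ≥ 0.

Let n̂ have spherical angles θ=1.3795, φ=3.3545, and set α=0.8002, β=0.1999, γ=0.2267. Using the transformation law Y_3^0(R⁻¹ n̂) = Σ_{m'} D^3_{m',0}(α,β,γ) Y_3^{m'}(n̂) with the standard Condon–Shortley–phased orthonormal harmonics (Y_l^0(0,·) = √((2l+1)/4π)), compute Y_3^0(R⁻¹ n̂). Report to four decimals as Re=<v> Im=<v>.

Re=-0.0269 Im=0.0000

Need the full column D^3_{m',0} for m'=−3..3 at α=0.8002, β=0.1999, γ=0.2267.
cos(β/2)=0.995009, sin(β/2)=0.099784
d^3_{-3,0}: single k=3 term ⇒ +0.004377;  D = -0.003229+0.002955i
d^3_{-2,0}: k∈[2..3] ⇒ +0.053455 -0.000538 = +0.052917;  D = -0.001566+0.052894i
d^3_{-1,0}: k∈[1..3] ⇒ +0.337121 -0.010171 +0.000034 = +0.326984;  D = +0.227765+0.234609i
d^3_{0,0}: k∈[0..3] ⇒ +0.970426 -0.087835 +0.000883 -0.000001 = +0.883473;  D = +0.883473+0.000000i
d^3_{1,0}: k∈[0..2] ⇒ -0.337121 +0.010171 -0.000034 = -0.326984;  D = -0.227765+0.234609i
d^3_{2,0}: k∈[0..1] ⇒ +0.053455 -0.000538 = +0.052917;  D = -0.001566-0.052894i
d^3_{3,0}: single k=0 term ⇒ -0.004377;  D = +0.003229+0.002955i
Y_3^{m'}(θ=1.3795,φ=3.3545) and Σ D·Y over m':
  (-0.0032+0.0030i)·(-0.3170+0.2354i)  (-0.0016+0.0529i)·(+0.1706-0.0774i)  (+0.2278+0.2346i)·(+0.2541-0.0549i)  (+0.8835+0.0000i)·(-0.2000+0.0000i)  (-0.2278+0.2346i)·(-0.2541-0.0549i)  (-0.0016-0.0529i)·(+0.1706+0.0774i)  (+0.0032+0.0030i)·(+0.3170+0.2354i)
Y_3^0(R⁻¹ n̂) = -0.026911-0.000000i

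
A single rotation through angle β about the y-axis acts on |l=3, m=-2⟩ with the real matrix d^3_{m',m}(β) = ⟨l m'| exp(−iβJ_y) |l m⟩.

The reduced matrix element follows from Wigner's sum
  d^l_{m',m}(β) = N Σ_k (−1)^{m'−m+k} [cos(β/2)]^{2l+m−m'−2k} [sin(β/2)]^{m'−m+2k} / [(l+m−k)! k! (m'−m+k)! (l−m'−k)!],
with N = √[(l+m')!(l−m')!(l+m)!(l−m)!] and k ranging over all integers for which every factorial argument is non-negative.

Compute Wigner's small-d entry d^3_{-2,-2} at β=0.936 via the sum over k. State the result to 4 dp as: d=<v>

d=-0.1402

d^3_{-2,-2}(β=0.936) via Wigner's sum:
Half-angle: c=0.892472, s=0.451102. N=√(1·120·1·120)=120.000000
k∈{0,1} keeps every argument non-negative
  k=0: (−1)^0·120.0000/(120)·0.8925^6·0.4511^0 = +0.505322
  k=1: (−1)^1·120.0000/(24)·0.8925^4·0.4511^2 = -0.645504
d^3_{-2,-2}(0.936) = +0.505322 -0.645504 = -0.140182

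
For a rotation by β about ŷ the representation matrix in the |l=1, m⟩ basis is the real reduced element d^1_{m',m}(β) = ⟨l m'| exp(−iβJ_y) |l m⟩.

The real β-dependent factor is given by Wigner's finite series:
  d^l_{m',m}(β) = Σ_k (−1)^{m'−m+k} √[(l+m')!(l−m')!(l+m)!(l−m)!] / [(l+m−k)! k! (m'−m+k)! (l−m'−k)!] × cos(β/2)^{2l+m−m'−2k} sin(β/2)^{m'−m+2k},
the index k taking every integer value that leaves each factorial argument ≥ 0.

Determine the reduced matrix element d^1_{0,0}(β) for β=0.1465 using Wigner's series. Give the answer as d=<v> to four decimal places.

d^1_{0,0}(β=0.1465) via Wigner's sum:
Half-angle: c=0.997318, s=0.073185. N=√(1·1·1·1)=1.000000
The bounds max(0,m−m')=0 and min(l+m,l−m')=1 give 2 terms
  k=0: (−1)^0·1.0000/(1)·0.9973^2·0.0732^0 = +0.994644
  k=1: (−1)^1·1.0000/(1)·0.9973^0·0.0732^2 = -0.005356
d^1_{0,0}(0.1465) = +0.994644 -0.005356 = +0.989288

d=0.9893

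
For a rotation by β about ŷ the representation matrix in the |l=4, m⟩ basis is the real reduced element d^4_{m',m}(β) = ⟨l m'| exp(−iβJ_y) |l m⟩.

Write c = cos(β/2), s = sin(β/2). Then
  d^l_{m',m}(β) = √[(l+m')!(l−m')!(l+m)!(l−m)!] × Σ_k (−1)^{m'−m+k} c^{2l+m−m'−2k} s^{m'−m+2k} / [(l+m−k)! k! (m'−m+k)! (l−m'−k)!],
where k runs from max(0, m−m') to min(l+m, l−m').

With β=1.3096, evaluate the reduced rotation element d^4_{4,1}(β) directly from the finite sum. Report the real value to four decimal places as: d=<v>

d^4_{4,1}(β=1.3096) via Wigner's sum:
With c≡cos(β/2)=0.793170 and s≡sin(β/2)=0.609001, N=[40320·1·120·6]^{1/2}=5387.986637
The bounds max(0,m−m')=0 and min(l+m,l−m')=0 give 1 term
  k=0: (−1)^3·5387.9866/(720)·0.7932^5·0.6090^3 = -0.530613
d^4_{4,1}(1.3096) = -0.530613

d=-0.5306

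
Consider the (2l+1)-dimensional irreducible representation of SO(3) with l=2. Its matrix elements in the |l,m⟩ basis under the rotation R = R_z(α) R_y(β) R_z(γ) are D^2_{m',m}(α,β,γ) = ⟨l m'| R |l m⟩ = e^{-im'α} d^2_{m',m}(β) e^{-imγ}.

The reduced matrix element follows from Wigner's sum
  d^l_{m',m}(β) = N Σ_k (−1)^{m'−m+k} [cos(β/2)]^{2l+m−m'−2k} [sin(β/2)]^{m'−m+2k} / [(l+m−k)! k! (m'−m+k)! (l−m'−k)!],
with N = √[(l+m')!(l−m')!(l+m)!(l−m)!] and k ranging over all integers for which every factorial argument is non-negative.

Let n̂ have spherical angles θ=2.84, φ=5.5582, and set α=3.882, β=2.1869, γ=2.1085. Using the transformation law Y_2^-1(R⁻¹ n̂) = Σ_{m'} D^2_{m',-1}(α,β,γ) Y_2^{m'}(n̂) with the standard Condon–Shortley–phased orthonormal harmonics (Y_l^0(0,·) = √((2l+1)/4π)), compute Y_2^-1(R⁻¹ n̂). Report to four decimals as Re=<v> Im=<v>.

Need the full column D^2_{m',-1} for m'=−2..2 at α=3.882, β=2.1869, γ=2.1085.
cos(β/2)=0.459424, sin(β/2)=0.888217
d^2_{-2,-1}: single k=1 term ⇒ +0.172262;  D = -0.155283-0.074575i
d^2_{-1,-1}: k∈[0..1] ⇒ +0.044551 -0.499559 = -0.455008;  D = -0.435658+0.131281i
d^2_{0,-1}: k∈[0..1] ⇒ -0.210977 +0.788582 = +0.577605;  D = -0.295829+0.496097i
d^2_{1,-1}: k∈[0..1] ⇒ +0.499559 -0.622410 = -0.122852;  D = +0.024732+0.120336i
d^2_{2,-1}: single k=0 term ⇒ -0.643874;  D = -0.521145-0.378130i
Y_2^{m'}(θ=2.84,φ=5.5582) and Σ D·Y over m':
  (-0.1553-0.0746i)·(+0.0041+0.0338i)  (-0.4357+0.1313i)·(-0.1640-0.1453i)  (-0.2958+0.4961i)·(+0.5473+0.0000i)  (+0.0247+0.1203i)·(+0.1640-0.1453i)  (-0.5211-0.3781i)·(+0.0041-0.0338i)
Y_2^-1(R⁻¹ n̂) = -0.062884+0.339946i

Re=-0.0629 Im=0.3399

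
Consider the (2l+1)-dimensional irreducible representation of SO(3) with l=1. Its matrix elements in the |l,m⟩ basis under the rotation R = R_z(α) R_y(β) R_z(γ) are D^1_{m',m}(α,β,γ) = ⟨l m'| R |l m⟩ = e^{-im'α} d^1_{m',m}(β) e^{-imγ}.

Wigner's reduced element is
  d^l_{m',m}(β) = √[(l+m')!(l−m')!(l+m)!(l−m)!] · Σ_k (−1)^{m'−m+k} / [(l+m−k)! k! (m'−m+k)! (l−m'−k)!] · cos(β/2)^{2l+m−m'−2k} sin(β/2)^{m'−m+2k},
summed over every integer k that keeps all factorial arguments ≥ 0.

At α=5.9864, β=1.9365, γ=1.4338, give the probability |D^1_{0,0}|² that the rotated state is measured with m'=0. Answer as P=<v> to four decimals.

First d^1_{0,0}(β=1.9365), then the phase factors e^{-i(0)α} and e^{-i(0)γ}:
Half-angle: c=0.566742, s=0.823895. N=√(1·1·1·1)=1.000000
Admissible k: 0..1 (factorial args all ≥0)
  k=0: (−1)^0·1.0000/(1)·0.5667^2·0.8239^0 = +0.321197
  k=1: (−1)^1·1.0000/(1)·0.5667^0·0.8239^2 = -0.678803
d^1_{0,0}(1.9365) = +0.321197 -0.678803 = -0.357607
|D^1_{0,0}|² = |d^1_{0,0}(β)|² = (-0.357607)² = 0.127882 (the z-rotation phases have unit modulus)

P=0.1279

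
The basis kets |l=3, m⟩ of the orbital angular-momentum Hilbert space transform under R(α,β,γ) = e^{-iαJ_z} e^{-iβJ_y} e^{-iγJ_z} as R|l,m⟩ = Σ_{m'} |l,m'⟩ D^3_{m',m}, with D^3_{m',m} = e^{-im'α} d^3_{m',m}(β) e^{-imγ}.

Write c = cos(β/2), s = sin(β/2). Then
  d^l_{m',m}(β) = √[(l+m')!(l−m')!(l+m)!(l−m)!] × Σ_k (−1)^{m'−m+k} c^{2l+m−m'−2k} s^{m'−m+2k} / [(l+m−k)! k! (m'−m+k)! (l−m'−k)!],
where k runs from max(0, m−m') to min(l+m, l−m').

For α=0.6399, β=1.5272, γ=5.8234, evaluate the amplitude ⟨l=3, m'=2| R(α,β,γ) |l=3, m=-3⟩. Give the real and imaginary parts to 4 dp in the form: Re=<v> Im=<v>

D^3_{2,-3}(0.6399,1.5272,5.8234) = e^{-i·2·0.6399}·d^3_{2,-3}(1.5272)·e^{-i·-3·5.8234}. Compute d first:
c=cos(1.5272/2)=0.722351, s=sin(1.5272/2)=0.691526; N=√[120·1·1·720]=293.938769
k∈{0} keeps every argument non-negative
  k=0: (−1)^5·293.9388/(120)·0.7224^1·0.6915^5 = -0.279813
d^3_{2,-3}(1.5272) = -0.279813
Phases: e^{-i·(2)·0.6399}=+0.286907-0.957958i, e^{-i·(-3)·5.8234}=+0.190273-0.981731i ⇒ D=+0.247877+0.129816i

Re=0.2479 Im=0.1298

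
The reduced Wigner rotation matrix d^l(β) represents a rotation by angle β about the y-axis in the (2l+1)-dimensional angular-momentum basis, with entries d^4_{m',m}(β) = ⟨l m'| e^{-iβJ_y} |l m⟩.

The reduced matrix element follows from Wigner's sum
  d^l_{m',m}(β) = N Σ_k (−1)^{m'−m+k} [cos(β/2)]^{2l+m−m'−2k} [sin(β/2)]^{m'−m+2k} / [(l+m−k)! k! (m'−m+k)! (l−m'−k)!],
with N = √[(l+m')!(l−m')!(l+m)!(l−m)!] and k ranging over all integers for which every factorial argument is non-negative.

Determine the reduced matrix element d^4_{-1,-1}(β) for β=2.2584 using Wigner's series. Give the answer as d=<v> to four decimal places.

d^4_{-1,-1}(β=2.2584) via Wigner's sum:
With c≡cos(β/2)=0.427383 and s≡sin(β/2)=0.904071, N=[6·120·6·120]^{1/2}=720.000000
The bounds max(0,m−m')=0 and min(l+m,l−m')=3 give 4 terms
  k=0: (−1)^0·720.0000/(720)·0.4274^8·0.9041^0 = +0.001113
  k=1: (−1)^1·720.0000/(48)·0.4274^6·0.9041^2 = -0.074714
  k=2: (−1)^2·720.0000/(24)·0.4274^4·0.9041^4 = +0.668652
  k=3: (−1)^3·720.0000/(72)·0.4274^2·0.9041^6 = -0.997353
d^4_{-1,-1}(2.2584) = +0.001113 -0.074714 +0.668652 -0.997353 = -0.402301

d=-0.4023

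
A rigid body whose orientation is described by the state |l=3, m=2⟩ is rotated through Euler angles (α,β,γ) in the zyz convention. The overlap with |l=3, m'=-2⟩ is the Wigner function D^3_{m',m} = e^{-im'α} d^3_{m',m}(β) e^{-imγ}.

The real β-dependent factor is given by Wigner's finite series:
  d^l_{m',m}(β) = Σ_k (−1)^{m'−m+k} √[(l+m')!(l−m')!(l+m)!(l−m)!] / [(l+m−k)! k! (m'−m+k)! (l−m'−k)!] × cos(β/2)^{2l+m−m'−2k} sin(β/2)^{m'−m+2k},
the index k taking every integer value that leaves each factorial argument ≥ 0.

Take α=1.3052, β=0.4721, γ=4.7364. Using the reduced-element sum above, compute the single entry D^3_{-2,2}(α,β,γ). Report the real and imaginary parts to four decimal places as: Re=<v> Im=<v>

Split into d^3_{-2,2}(β=0.4721) × two z-phases.
Half-angle: c=0.972269, s=0.233864. N=√(1·120·120·1)=120.000000
k: max(0,(2)−(-2))=4 … min(3+(2),3−(-2))=5
  k=4: (−1)^0·120.0000/(24)·0.9723^2·0.2339^4 = +0.014138
  k=5: (−1)^1·120.0000/(120)·0.9723^0·0.2339^6 = -0.000164
d^3_{-2,2}(0.4721) = +0.014138 -0.000164 = +0.013975
D = (-0.862204+0.506562i)·(+0.013975)·(-0.998847+0.048004i) = +0.011695-0.007649i

Re=0.0117 Im=-0.0076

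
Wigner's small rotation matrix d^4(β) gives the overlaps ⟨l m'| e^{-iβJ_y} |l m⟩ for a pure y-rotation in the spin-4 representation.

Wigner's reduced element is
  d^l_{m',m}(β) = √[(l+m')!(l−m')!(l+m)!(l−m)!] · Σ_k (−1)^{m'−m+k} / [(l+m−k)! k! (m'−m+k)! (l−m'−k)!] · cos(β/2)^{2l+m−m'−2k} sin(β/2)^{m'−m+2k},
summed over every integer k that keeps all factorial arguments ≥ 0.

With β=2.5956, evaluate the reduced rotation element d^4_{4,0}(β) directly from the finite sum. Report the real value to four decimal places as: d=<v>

d=0.0380

d^4_{4,0}(β=2.5956) via Wigner's sum:
With c≡cos(β/2)=0.269618 and s≡sin(β/2)=0.962967, N=[40320·1·24·24]^{1/2}=4819.161753
k∈{0} keeps every argument non-negative
  k=0: (−1)^4·4819.1618/(576)·0.2696^4·0.9630^4 = +0.038018
d^4_{4,0}(2.5956) = +0.038018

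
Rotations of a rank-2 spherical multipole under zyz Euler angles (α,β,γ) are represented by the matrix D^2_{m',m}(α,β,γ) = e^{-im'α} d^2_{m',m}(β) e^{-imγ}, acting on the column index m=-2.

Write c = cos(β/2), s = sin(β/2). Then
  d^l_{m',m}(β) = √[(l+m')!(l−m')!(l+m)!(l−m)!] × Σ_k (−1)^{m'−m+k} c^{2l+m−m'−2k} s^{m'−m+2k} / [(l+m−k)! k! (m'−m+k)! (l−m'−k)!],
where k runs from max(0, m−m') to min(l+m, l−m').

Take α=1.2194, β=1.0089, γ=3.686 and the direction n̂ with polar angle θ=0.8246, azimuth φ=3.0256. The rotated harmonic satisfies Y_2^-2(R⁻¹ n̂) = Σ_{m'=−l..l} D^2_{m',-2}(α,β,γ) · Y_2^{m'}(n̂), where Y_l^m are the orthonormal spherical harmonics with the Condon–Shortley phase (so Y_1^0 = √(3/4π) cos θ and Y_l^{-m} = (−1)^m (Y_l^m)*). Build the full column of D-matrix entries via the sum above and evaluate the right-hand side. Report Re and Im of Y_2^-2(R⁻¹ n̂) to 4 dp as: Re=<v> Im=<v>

Re=-0.3373 Im=0.1474

Need the full column D^2_{m',-2} for m'=−2..2 at α=1.2194, β=1.0089, γ=3.686.
cos(β/2)=0.875440, sin(β/2)=0.483326
d^2_{-2,-2}: single k=0 term ⇒ +0.587363;  D = -0.544141-0.221146i
d^2_{-1,-2}: single k=0 term ⇒ -0.648560;  D = +0.436078-0.480068i
d^2_{0,-2}: single k=0 term ⇒ +0.438540;  D = +0.203279+0.388581i
d^2_{1,-2}: single k=0 term ⇒ -0.197687;  D = -0.196003+0.025742i
d^2_{2,-2}: single k=0 term ⇒ +0.054571;  D = +0.011952-0.053246i
Y_2^{m'}(θ=0.8246,φ=3.0256) and Σ D·Y over m':
  (-0.5441-0.2211i)·(+0.2027+0.0479i)  (+0.4361-0.4801i)·(-0.3825-0.0446i)  (+0.2033+0.3886i)·(+0.1206+0.0000i)  (-0.1960+0.0257i)·(+0.3825-0.0446i)  (+0.0120-0.0532i)·(+0.2027-0.0479i)
Y_2^-2(R⁻¹ n̂) = -0.337323+0.147410i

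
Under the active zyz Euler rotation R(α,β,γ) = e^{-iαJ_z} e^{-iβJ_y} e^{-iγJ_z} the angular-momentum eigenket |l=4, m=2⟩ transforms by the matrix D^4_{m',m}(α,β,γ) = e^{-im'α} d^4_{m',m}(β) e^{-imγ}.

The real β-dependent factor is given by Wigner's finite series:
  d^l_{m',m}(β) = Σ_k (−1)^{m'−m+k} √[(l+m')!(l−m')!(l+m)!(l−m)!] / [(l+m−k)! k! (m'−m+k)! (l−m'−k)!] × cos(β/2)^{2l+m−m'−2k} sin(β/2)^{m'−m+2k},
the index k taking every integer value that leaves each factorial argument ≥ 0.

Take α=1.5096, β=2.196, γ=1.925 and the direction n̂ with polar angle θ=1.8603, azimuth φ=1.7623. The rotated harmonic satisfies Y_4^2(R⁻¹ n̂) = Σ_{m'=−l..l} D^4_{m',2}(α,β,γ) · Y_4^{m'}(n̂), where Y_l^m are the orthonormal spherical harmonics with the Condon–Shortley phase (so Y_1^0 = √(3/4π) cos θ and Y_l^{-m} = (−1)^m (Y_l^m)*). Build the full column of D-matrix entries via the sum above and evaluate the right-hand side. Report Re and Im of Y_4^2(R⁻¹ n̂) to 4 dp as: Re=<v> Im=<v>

Re=0.1103 Im=0.2291

Need the full column D^4_{m',2} for m'=−4..4 at α=1.5096, β=2.196, γ=1.925.
cos(β/2)=0.455378, sin(β/2)=0.890298
d^4_{-4,2}: single k=6 term ⇒ +0.546432;  D = -0.316429+0.445489i
d^4_{-3,2}: k∈[5..6] ⇒ +0.592896 -0.755414 = -0.162518;  D = -0.126492-0.102038i
d^4_{-2,2}: k∈[4..6] ⇒ +0.405248 -1.239191 +0.394716 = -0.439227;  D = -0.296164+0.324357i
d^4_{-1,2}: k∈[3..5] ⇒ +0.195425 -1.120467 +0.856559 = -0.068484;  D = +0.047655+0.049184i
d^4_{0,2}: k∈[2..4] ⇒ +0.067054 -0.683469 +0.979666 = +0.363251;  D = -0.275852+0.236340i
d^4_{1,2}: k∈[1..3] ⇒ +0.015338 -0.293138 +0.746978 = +0.469179;  D = +0.282898+0.374296i
d^4_{2,2}: k∈[0..2] ⇒ +0.001849 -0.084817 +0.405248 = +0.322280;  D = +0.268508-0.178235i
d^4_{3,2}: k∈[0..1] ⇒ -0.013527 +0.155114 = +0.141587;  D = -0.070943-0.122531i
d^4_{4,2}: single k=0 term ⇒ +0.037401;  D = -0.033453+0.016725i
Y_4^{m'}(θ=1.8603,φ=1.7623) and Σ D·Y over m':
  (-0.3164+0.4455i)·(+0.2691-0.2588i)  (-0.1265-0.1020i)·(-0.1709-0.2640i)  (-0.2962+0.3244i)·(+0.1224-0.0493i)  (+0.0477+0.0492i)·(-0.0599-0.3087i)  (-0.2759+0.2363i)·(+0.0833+0.0000i)  (+0.2829+0.3743i)·(+0.0599-0.3087i)  (+0.2685-0.1782i)·(+0.1224+0.0493i)  (-0.0709-0.1225i)·(+0.1709-0.2640i)  (-0.0335+0.0167i)·(+0.2691+0.2588i)
Y_4^2(R⁻¹ n̂) = +0.110271+0.229073i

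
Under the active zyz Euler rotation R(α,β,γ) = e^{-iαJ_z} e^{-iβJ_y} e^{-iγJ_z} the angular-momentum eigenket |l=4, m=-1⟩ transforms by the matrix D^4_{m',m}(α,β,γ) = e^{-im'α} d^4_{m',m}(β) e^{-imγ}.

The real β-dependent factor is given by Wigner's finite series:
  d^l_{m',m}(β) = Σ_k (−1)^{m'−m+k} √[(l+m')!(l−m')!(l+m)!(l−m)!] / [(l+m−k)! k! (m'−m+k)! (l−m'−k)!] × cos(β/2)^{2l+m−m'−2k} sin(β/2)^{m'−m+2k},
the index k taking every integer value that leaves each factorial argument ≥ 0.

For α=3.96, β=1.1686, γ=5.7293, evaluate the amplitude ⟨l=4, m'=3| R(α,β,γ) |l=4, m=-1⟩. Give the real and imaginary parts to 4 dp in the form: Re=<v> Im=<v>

Re=0.4334 Im=0.0578

Split into d^4_{3,-1}(β=1.1686) × two z-phases.
Half-angle: c=0.834098, s=0.551616. N=√(5040·1·6·120)=1904.940944
k∈{0,1} keeps every argument non-negative
  k=0: (−1)^4·1904.9409/(144)·0.8341^4·0.5516^4 = +0.592836
  k=1: (−1)^5·1904.9409/(240)·0.8341^2·0.5516^6 = -0.155569
d^4_{3,-1}(1.1686) = +0.592836 -0.155569 = +0.437266
D = (+0.773551+0.633734i)·(+0.437266)·(+0.850487-0.525996i) = +0.433435+0.057762i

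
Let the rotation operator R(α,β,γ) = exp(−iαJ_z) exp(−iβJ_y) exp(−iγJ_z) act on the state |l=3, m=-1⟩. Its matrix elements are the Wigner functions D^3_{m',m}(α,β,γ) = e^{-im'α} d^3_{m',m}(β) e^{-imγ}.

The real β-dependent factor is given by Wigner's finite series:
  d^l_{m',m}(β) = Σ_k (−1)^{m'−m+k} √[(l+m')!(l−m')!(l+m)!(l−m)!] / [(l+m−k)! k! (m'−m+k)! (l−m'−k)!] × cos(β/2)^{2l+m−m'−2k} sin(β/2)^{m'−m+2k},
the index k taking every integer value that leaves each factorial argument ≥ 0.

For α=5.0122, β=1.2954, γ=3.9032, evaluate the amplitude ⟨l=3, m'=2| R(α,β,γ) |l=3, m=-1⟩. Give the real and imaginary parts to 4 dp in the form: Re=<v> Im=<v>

Re=-0.4963 Im=-0.0811

Split into d^3_{2,-1}(β=1.2954) × two z-phases.
Half-angle: c=0.797474, s=0.603354. N=√(120·1·2·24)=75.894664
The bounds max(0,m−m')=0 and min(l+m,l−m')=1 give 2 terms
  k=0: (−1)^3·75.8947/(12)·0.7975^3·0.6034^3 = -0.704523
  k=1: (−1)^4·75.8947/(24)·0.7975^1·0.6034^5 = +0.201640
d^3_{2,-1}(1.2954) = -0.704523 +0.201640 = -0.502883
D = (-0.825549+0.564330i)·(-0.502883)·(-0.723728-0.690086i) = -0.496300-0.081104i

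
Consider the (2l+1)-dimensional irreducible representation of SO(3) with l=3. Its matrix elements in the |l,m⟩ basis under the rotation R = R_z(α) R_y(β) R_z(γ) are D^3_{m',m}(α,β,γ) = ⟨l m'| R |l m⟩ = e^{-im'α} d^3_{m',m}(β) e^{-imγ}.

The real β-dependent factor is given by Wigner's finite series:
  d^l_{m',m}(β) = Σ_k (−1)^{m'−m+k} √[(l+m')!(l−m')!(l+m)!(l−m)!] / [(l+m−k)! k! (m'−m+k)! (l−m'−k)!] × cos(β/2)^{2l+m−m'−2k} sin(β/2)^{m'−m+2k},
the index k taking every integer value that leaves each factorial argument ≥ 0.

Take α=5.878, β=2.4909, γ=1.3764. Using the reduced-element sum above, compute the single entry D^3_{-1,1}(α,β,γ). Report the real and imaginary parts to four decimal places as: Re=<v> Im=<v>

Re=-0.0253 Im=-0.1184

First d^3_{-1,1}(β=2.4909), then the phase factors e^{-i(-1)α} and e^{-i(1)γ}:
With c≡cos(β/2)=0.319637 and s≡sin(β/2)=0.947540, N=[2·24·24·2]^{1/2}=48.000000
k∈{2,3,4} keeps every argument non-negative
  k=2: (−1)^0·48.0000/(8)·0.3196^4·0.9475^2 = +0.056231
  k=3: (−1)^1·48.0000/(6)·0.3196^2·0.9475^4 = -0.658862
  k=4: (−1)^2·48.0000/(48)·0.3196^0·0.9475^6 = +0.723745
d^3_{-1,1}(2.4909) = +0.056231 -0.658862 +0.723745 = +0.121114
D = (+0.919029-0.394189i)·(+0.121114)·(+0.193174-0.981164i) = -0.025341-0.118433i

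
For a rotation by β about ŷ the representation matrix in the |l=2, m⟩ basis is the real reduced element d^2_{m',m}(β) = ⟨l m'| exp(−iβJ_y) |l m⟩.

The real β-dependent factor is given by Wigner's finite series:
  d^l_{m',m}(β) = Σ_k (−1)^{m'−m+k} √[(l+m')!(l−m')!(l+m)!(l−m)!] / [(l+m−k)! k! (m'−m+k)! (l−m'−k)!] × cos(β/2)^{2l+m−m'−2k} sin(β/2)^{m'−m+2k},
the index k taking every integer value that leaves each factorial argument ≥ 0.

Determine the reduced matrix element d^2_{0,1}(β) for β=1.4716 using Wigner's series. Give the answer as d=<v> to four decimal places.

d=0.1207

d^2_{0,1}(β=1.4716) via Wigner's sum:
c=cos(1.4716/2)=0.741294, s=sin(1.4716/2)=0.671180; N=√[2·2·6·1]=4.898979
The bounds max(0,m−m')=1 and min(l+m,l−m')=2 give 2 terms
  k=1: (−1)^0·4.8990/(2)·0.7413^3·0.6712^1 = +0.669709
  k=2: (−1)^1·4.8990/(2)·0.7413^1·0.6712^3 = -0.549015
d^2_{0,1}(1.4716) = +0.669709 -0.549015 = +0.120695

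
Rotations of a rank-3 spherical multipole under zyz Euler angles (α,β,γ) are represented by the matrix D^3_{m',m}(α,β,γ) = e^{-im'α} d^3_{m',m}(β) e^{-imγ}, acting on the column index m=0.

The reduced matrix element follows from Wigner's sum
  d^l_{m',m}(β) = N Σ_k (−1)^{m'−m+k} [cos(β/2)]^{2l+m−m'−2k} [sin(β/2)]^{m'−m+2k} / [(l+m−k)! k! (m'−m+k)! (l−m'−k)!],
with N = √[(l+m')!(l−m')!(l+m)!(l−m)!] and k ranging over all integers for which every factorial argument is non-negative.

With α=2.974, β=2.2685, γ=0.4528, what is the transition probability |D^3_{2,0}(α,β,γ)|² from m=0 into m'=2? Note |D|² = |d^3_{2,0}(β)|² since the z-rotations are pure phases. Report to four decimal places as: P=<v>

P=0.2669

D^3_{2,0}(2.974,2.2685,0.4528) = e^{-i·2·2.974}·d^3_{2,0}(2.2685)·e^{-i·0·0.4528}. Compute d first:
Half-angle: c=0.422812, s=0.906217. N=√(120·1·6·6)=65.726707
The bounds max(0,m−m')=0 and min(l+m,l−m')=1 give 2 terms
  k=0: (−1)^2·65.7267/(12)·0.4228^4·0.9062^2 = +0.143753
  k=1: (−1)^3·65.7267/(12)·0.4228^2·0.9062^4 = -0.660367
d^3_{2,0}(2.2685) = +0.143753 -0.660367 = -0.516614
|D^3_{2,0}|² = |d^3_{2,0}(β)|² = (-0.516614)² = 0.266890 (the z-rotation phases have unit modulus)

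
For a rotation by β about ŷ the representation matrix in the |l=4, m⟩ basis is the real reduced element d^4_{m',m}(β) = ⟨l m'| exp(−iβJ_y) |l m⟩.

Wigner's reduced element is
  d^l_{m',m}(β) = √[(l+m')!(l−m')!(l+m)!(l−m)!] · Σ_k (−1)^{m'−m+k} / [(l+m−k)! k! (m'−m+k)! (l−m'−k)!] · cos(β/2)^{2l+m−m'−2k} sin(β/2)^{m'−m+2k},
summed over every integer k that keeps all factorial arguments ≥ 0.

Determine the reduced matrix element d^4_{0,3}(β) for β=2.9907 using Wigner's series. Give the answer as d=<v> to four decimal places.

d=-0.0050

d^4_{0,3}(β=2.9907) via Wigner's sum:
With c≡cos(β/2)=0.075375 and s≡sin(β/2)=0.997155, N=[24·24·5040·1]^{1/2}=1703.830978
k∈{3,4} keeps every argument non-negative
  k=3: (−1)^0·1703.8310/(144)·0.0754^5·0.9972^3 = +0.000029
  k=4: (−1)^1·1703.8310/(144)·0.0754^3·0.9972^5 = -0.004995
d^4_{0,3}(2.9907) = +0.000029 -0.004995 = -0.004967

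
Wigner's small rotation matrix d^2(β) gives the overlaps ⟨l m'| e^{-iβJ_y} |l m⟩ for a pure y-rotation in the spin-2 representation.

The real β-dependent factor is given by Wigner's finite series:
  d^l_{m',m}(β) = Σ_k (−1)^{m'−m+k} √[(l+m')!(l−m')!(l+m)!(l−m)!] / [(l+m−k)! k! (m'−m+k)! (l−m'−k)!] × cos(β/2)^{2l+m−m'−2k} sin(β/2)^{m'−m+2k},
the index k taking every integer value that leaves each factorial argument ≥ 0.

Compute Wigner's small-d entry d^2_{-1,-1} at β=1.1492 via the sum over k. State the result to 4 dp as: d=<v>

d=-0.1279

d^2_{-1,-1}(β=1.1492) via Wigner's sum:
c=cos(1.1492/2)=0.839410, s=sin(1.1492/2)=0.543499; N=√[1·6·1·6]=6.000000
k∈{0,1} keeps every argument non-negative
  k=0: (−1)^0·6.0000/(6)·0.8394^4·0.5435^0 = +0.496474
  k=1: (−1)^1·6.0000/(2)·0.8394^2·0.5435^2 = -0.624406
d^2_{-1,-1}(1.1492) = +0.496474 -0.624406 = -0.127932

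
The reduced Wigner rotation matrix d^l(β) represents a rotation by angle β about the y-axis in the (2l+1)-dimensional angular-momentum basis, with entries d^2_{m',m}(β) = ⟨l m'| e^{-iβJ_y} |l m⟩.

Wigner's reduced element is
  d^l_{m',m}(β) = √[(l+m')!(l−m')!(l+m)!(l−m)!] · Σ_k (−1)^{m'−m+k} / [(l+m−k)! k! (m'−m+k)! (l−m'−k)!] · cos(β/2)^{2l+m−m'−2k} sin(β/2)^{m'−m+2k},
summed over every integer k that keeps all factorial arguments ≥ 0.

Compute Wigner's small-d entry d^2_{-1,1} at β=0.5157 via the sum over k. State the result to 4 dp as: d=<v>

d^2_{-1,1}(β=0.5157) via Wigner's sum:
With c≡cos(β/2)=0.966940 and s≡sin(β/2)=0.255002, N=[1·6·6·1]^{1/2}=6.000000
k: max(0,(1)−(-1))=2 … min(2+(1),2−(-1))=3
  k=2: (−1)^0·6.0000/(2)·0.9669^2·0.2550^2 = +0.182393
  k=3: (−1)^1·6.0000/(6)·0.9669^0·0.2550^4 = -0.004228
d^2_{-1,1}(0.5157) = +0.182393 -0.004228 = +0.178165

d=0.1782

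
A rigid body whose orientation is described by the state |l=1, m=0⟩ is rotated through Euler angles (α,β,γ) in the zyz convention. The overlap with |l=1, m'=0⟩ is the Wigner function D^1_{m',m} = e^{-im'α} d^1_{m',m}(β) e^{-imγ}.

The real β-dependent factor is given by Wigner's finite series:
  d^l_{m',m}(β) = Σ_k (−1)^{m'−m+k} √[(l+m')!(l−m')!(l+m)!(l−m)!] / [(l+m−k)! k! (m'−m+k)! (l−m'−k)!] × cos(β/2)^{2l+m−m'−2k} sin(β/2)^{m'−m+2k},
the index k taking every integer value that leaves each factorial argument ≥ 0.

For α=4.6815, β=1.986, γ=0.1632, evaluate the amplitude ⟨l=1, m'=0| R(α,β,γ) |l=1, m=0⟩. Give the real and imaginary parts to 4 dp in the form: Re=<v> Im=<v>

First d^1_{0,0}(β=1.986), then the phase factors e^{-i(0)α} and e^{-i(0)γ}:
With c≡cos(β/2)=0.546179 and s≡sin(β/2)=0.837668, N=[1·1·1·1]^{1/2}=1.000000
k∈{0,1} keeps every argument non-negative
  k=0: (−1)^0·1.0000/(1)·0.5462^2·0.8377^0 = +0.298312
  k=1: (−1)^1·1.0000/(1)·0.5462^0·0.8377^2 = -0.701688
d^1_{0,0}(1.986) = +0.298312 -0.701688 = -0.403376
D = (+1.000000+0.000000i)·(-0.403376)·(+1.000000+0.000000i) = -0.403376+0.000000i

Re=-0.4034 Im=0.0000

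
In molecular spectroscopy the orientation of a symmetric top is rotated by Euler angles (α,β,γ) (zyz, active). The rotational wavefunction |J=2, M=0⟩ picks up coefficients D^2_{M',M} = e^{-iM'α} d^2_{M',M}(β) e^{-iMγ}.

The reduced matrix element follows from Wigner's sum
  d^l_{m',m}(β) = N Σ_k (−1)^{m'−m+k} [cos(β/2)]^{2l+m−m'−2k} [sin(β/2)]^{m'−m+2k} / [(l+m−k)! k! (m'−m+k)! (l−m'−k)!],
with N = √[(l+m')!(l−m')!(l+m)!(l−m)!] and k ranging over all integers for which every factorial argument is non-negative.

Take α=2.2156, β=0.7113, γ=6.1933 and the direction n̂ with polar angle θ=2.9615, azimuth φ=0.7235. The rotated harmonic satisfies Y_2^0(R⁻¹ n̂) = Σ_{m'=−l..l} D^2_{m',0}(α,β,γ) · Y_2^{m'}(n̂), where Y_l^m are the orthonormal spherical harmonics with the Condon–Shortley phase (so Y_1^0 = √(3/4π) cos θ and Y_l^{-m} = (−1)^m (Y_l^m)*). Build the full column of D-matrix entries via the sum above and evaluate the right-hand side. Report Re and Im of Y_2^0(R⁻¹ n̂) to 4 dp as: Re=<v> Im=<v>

Re=0.1972 Im=0.0000

Need the full column D^2_{m',0} for m'=−2..2 at α=2.2156, β=0.7113, γ=6.1933.
cos(β/2)=0.937420, sin(β/2)=0.348200
d^2_{-2,0}: single k=2 term ⇒ +0.260976;  D = -0.072420-0.250727i
d^2_{-1,0}: k∈[1..2] ⇒ +0.702599 -0.096938 = +0.605660;  D = -0.364027+0.484054i
d^2_{0,0}: k∈[0..2] ⇒ +0.772214 -0.426173 +0.014700 = +0.360741;  D = +0.360741+0.000000i
d^2_{1,0}: k∈[0..1] ⇒ -0.702599 +0.096938 = -0.605660;  D = +0.364027+0.484054i
d^2_{2,0}: single k=0 term ⇒ +0.260976;  D = -0.072420+0.250727i
Y_2^{m'}(θ=2.9615,φ=0.7235) and Σ D·Y over m':
  (-0.0724-0.2507i)·(+0.0015-0.0123i)  (-0.3640+0.4841i)·(-0.1020+0.0901i)  (+0.3607+0.0000i)·(+0.6004+0.0000i)  (+0.3640+0.4841i)·(+0.1020+0.0901i)  (-0.0724+0.2507i)·(+0.0015+0.0123i)
Y_2^0(R⁻¹ n̂) = +0.197245-0.000000i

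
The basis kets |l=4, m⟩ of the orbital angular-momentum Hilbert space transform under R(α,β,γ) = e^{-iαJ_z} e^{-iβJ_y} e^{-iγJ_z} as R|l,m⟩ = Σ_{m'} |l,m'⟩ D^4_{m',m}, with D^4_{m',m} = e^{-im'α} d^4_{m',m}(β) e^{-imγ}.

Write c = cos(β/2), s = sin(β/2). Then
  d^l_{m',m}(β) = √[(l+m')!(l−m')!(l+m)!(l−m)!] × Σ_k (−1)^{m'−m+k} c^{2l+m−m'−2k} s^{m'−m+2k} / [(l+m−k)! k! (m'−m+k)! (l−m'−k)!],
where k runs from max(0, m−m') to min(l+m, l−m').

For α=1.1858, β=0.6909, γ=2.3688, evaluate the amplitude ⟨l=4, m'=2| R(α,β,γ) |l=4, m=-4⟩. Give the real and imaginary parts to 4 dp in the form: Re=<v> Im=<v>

First d^4_{2,-4}(β=0.6909), then the phase factors e^{-i(2)α} and e^{-i(-4)γ}:
c=cos(0.6909/2)=0.940923, s=sin(0.6909/2)=0.338620; N=√[720·2·1·40320]=7619.763776
Admissible k: 0..0 (factorial args all ≥0)
  k=0: (−1)^6·7619.7638/(1440)·0.9409^2·0.3386^6 = +0.007063
d^4_{2,-4}(0.6909) = +0.007063
Attach z-rotation phases: D = e^{-i(2)(1.1858)}·(+0.007063)·e^{-i(-4)(2.3688)} = +0.004816+0.005166i

Re=0.0048 Im=0.0052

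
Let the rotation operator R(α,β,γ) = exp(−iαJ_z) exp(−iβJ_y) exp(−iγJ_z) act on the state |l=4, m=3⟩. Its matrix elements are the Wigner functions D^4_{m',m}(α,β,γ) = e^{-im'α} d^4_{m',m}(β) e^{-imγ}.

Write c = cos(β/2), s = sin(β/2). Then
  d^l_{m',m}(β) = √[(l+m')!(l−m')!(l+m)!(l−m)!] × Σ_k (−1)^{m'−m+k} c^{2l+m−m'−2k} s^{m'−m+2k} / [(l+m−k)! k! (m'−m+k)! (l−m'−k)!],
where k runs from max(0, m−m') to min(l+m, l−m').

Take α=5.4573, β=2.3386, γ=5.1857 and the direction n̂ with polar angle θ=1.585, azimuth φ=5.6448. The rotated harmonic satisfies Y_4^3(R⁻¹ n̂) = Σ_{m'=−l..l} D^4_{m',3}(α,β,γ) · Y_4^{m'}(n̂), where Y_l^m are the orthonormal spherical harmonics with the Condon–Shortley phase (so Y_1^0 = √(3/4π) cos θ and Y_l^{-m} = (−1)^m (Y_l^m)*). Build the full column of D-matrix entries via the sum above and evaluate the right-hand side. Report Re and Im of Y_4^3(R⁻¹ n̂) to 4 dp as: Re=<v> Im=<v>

Need the full column D^4_{m',3} for m'=−4..4 at α=5.4573, β=2.3386, γ=5.1857.
cos(β/2)=0.390796, sin(β/2)=0.920477
d^4_{-4,3}: single k=7 term ⇒ +0.618852;  D = +0.618814-0.006860i
d^4_{-3,3}: k∈[6..7] ⇒ +0.650245 -0.515353 = +0.134892;  D = +0.092538+0.098146i
d^4_{-2,3}: k∈[5..6] ⇒ +0.442692 -0.818664 = -0.375972;  D = +0.026255-0.375055i
d^4_{-1,3}: k∈[4..5] ⇒ +0.221499 -0.737308 = -0.515809;  D = +0.402689-0.322337i
d^4_{0,3}: k∈[3..4] ⇒ +0.084111 -0.466638 = -0.382527;  D = +0.378182+0.057491i
d^4_{1,3}: k∈[2..3] ⇒ +0.023955 -0.221499 = -0.197544;  D = +0.110569+0.163701i
d^4_{2,3}: k∈[1..2] ⇒ +0.004794 -0.079795 = -0.075001;  D = -0.017233+0.072994i
d^4_{3,3}: k∈[0..1] ⇒ +0.000544 -0.021126 = -0.020582;  D = -0.017932+0.010103i
d^4_{4,3}: single k=0 term ⇒ -0.003624;  D = -0.003448-0.001115i
Y_4^{m'}(θ=1.585,φ=5.6448) and Σ D·Y over m':
  (+0.6188-0.0069i)·(-0.3680+0.2454i)  (+0.0925+0.0981i)·(+0.0060-0.0167i)  (+0.0263-0.3751i)·(-0.0968-0.3197i)  (+0.4027-0.3223i)·(+0.0162+0.0120i)  (+0.3782+0.0575i)·(+0.3167+0.0000i)  (+0.1106+0.1637i)·(-0.0162+0.0120i)  (-0.0172+0.0730i)·(-0.0968+0.3197i)  (-0.0179+0.0101i)·(-0.0060-0.0167i)  (-0.0034-0.0011i)·(-0.3680-0.2454i)
Y_4^3(R⁻¹ n̂) = -0.240286+0.186756i

Re=-0.2403 Im=0.1868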